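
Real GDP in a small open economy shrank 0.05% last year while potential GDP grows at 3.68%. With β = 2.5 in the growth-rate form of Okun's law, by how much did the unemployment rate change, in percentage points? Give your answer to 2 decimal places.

1.49 percentage points

Growth-rate Okun's law: g_Y = g_Y* - β × Δu, so Δu = (g_Y* - g_Y)/β.
Δu = (3.68 + 0.05)/2.5 = 3.73/2.5 = 1.49 percentage points.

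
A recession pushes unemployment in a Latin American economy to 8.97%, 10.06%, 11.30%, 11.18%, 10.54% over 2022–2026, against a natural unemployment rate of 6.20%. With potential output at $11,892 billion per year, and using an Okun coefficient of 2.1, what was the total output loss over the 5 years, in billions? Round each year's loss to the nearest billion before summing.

$5,258 billion

Year 2022: gap = -2.1 × (8.97 - 6.2) = -5.817%, loss ≈ 11892 × 5.817/100 ≈ 692.
Year 2023: gap = -2.1 × (10.06 - 6.2) = -8.106%, loss ≈ 11892 × 8.106/100 ≈ 964.
Year 2024: gap = -2.1 × (11.3 - 6.2) = -10.71%, loss ≈ 11892 × 10.71/100 ≈ 1274.
Year 2025: gap = -2.1 × (11.18 - 6.2) = -10.458%, loss ≈ 11892 × 10.458/100 ≈ 1244.
Year 2026: gap = -2.1 × (10.54 - 6.2) = -9.114%, loss ≈ 11892 × 9.114/100 ≈ 1084.
Total lost output = 692 + 964 + 1274 + 1244 + 1084 = 5258 billion.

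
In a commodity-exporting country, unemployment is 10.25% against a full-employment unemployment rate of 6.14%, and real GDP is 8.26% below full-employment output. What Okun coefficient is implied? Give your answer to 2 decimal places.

Okun's law: output gap = -β × (u - u*).
-8.26 = -β × (10.25 - 6.14) = -β × 4.11, so β = 8.26/4.11 = 2.01.

β ≈ 2.01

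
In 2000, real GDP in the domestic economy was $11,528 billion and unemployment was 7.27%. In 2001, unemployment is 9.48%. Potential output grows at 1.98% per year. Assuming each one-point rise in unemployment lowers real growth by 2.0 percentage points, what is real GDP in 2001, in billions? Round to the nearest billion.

Δu = 9.48 - 7.27 = 2.21 points.
Okun's law (growth form): g_Y = g_Y* - β × Δu = 1.98 - 2.0 × (2.21) = 1.98 - 4.42 = -2.44%.
Real GDP in the next year = 11528 × (1 - 2.44/100) = 11528 × 0.9756 ≈ 11247 billion.

$11,247 billion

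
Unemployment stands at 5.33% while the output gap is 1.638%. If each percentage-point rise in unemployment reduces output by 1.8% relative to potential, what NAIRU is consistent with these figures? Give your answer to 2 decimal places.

6.24%

From Okun's law, u - u* = -(output gap)/β = -(1.638)/1.8 = -0.91 points.
So u* = 5.33 + 0.91 = 6.24%.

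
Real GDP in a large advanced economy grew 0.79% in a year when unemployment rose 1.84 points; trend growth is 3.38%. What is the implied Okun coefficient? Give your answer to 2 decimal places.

Growth form: g_Y = g_Y* - β × Δu, so β = (g_Y* - g_Y)/Δu.
β = (3.38 - 0.79)/1.84 = 2.59/1.84 = 1.41.

β ≈ 1.41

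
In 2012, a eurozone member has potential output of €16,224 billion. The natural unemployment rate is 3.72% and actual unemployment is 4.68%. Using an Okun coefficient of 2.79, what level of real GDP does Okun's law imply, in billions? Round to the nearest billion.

Unemployment gap = 4.68 - 3.72 = 0.96 points, so the output gap is -2.79 × 0.96 = -2.6784%.
Actual GDP = 16224 × (1 - 2.6784/100) = 16224 × 0.973216 ≈ 15789 billion.

€15,789 billion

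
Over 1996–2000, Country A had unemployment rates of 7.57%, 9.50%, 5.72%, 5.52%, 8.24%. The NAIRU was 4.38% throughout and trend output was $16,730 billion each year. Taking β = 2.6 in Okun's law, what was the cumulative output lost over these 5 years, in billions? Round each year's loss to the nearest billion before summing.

Year 1996: gap = -2.6 × (7.57 - 4.38) = -8.294%, loss ≈ 16730 × 8.294/100 ≈ 1388.
Year 1997: gap = -2.6 × (9.5 - 4.38) = -13.312%, loss ≈ 16730 × 13.312/100 ≈ 2227.
Year 1998: gap = -2.6 × (5.72 - 4.38) = -3.484%, loss ≈ 16730 × 3.484/100 ≈ 583.
Year 1999: gap = -2.6 × (5.52 - 4.38) = -2.964%, loss ≈ 16730 × 2.964/100 ≈ 496.
Year 2000: gap = -2.6 × (8.24 - 4.38) = -10.036%, loss ≈ 16730 × 10.036/100 ≈ 1679.
Total lost output = 1388 + 2227 + 583 + 496 + 1679 = 6373 billion.

$6,373 billion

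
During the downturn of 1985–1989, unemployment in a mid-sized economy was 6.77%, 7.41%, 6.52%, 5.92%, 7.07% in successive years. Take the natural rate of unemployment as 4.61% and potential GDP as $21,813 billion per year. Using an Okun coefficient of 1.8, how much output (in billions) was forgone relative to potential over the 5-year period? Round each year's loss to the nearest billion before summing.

Year 1985: gap = -1.8 × (6.77 - 4.61) = -3.888%, loss ≈ 21813 × 3.888/100 ≈ 848.
Year 1986: gap = -1.8 × (7.41 - 4.61) = -5.04%, loss ≈ 21813 × 5.04/100 ≈ 1099.
Year 1987: gap = -1.8 × (6.52 - 4.61) = -3.438%, loss ≈ 21813 × 3.438/100 ≈ 750.
Year 1988: gap = -1.8 × (5.92 - 4.61) = -2.358%, loss ≈ 21813 × 2.358/100 ≈ 514.
Year 1989: gap = -1.8 × (7.07 - 4.61) = -4.428%, loss ≈ 21813 × 4.428/100 ≈ 966.
Total lost output = 848 + 1099 + 750 + 514 + 966 = 4177 billion.

$4,177 billion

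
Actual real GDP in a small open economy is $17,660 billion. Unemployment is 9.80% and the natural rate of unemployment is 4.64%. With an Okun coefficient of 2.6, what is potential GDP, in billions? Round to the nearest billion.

Unemployment gap = 9.8 - 4.64 = 5.16 points, so output gap = -2.6 × 5.16 = -13.416%.
Since Y = Y* × (1 + gap/100), Y* = 17660/0.86584 ≈ 20396 billion.

$20,396 billion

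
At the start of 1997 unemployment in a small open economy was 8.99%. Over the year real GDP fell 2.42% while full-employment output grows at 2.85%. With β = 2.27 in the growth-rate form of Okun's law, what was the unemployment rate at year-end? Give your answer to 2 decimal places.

11.31%

Growth-rate Okun's law: g_Y = g_Y* - β × Δu, so Δu = (g_Y* - g_Y)/β.
Δu = (2.85 + 2.42)/2.27 = 5.27/2.27 = 2.32 percentage points.
Year-end unemployment = 8.99 + 2.32 = 11.31%.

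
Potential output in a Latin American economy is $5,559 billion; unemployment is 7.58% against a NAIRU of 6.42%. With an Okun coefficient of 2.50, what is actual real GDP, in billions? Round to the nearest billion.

$5,398 billion

Unemployment gap = 7.58 - 6.42 = 1.16 points, so the output gap is -2.5 × 1.16 = -2.9%.
Actual GDP = 5559 × (1 - 2.9/100) = 5559 × 0.971 ≈ 5398 billion.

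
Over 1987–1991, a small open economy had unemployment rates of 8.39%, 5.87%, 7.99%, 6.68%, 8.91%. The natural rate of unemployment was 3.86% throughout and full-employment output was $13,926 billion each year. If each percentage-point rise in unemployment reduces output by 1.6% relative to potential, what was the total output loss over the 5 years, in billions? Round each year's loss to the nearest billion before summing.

Year 1987: gap = -1.6 × (8.39 - 3.86) = -7.248%, loss ≈ 13926 × 7.248/100 ≈ 1009.
Year 1988: gap = -1.6 × (5.87 - 3.86) = -3.216%, loss ≈ 13926 × 3.216/100 ≈ 448.
Year 1989: gap = -1.6 × (7.99 - 3.86) = -6.608%, loss ≈ 13926 × 6.608/100 ≈ 920.
Year 1990: gap = -1.6 × (6.68 - 3.86) = -4.512%, loss ≈ 13926 × 4.512/100 ≈ 628.
Year 1991: gap = -1.6 × (8.91 - 3.86) = -8.08%, loss ≈ 13926 × 8.08/100 ≈ 1125.
Total lost output = 1009 + 448 + 920 + 628 + 1125 = 4130 billion.

$4,130 billion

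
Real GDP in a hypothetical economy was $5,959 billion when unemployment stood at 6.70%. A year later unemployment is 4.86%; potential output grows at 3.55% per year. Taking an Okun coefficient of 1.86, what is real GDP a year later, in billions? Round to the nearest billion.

$6,374 billion

Δu = 4.86 - 6.7 = -1.84 points.
Okun's law (growth form): g_Y = g_Y* - β × Δu = 3.55 - 1.86 × (-1.84) = 3.55 + 3.4224 = 6.9724%.
Real GDP in the next year = 5959 × (1 + 6.9724/100) = 5959 × 1.069724 ≈ 6374 billion.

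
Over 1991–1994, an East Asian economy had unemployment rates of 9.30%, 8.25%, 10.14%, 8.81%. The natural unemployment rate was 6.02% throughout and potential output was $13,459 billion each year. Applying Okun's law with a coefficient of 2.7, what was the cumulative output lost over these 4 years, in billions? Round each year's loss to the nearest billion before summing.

$4,513 billion

Year 1991: gap = -2.7 × (9.3 - 6.02) = -8.856%, loss ≈ 13459 × 8.856/100 ≈ 1192.
Year 1992: gap = -2.7 × (8.25 - 6.02) = -6.021%, loss ≈ 13459 × 6.021/100 ≈ 810.
Year 1993: gap = -2.7 × (10.14 - 6.02) = -11.124%, loss ≈ 13459 × 11.124/100 ≈ 1497.
Year 1994: gap = -2.7 × (8.81 - 6.02) = -7.533%, loss ≈ 13459 × 7.533/100 ≈ 1014.
Total lost output = 1192 + 810 + 1497 + 1014 = 4513 billion.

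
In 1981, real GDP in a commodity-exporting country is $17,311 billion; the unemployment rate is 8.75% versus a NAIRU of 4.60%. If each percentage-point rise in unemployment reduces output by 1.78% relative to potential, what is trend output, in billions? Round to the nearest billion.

Unemployment gap = 8.75 - 4.6 = 4.15 points, so output gap = -1.78 × 4.15 = -7.387%.
Since Y = Y* × (1 + gap/100), Y* = 17311/0.92613 ≈ 18692 billion.

$18,692 billion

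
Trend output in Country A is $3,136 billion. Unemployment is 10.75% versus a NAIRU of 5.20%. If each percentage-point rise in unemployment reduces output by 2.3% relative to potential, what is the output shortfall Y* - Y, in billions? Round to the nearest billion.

Output gap = -2.3 × (10.75 - 5.2) = -2.3 × 5.55 = -12.765%.
Actual GDP ≈ 3136 × 0.87235 ≈ 2736 billion, so the shortfall is 3136 - 2736 = 400 billion.

$400 billion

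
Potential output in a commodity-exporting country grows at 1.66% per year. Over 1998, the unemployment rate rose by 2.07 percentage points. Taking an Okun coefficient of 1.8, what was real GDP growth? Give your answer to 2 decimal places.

Growth-rate Okun's law: g_Y = g_Y* - β × Δu.
g_Y = 1.66 - 1.8 × (2.07) = 1.66 - 3.726 = -2.066%, i.e. -2.07% to 2 d.p.

-2.07%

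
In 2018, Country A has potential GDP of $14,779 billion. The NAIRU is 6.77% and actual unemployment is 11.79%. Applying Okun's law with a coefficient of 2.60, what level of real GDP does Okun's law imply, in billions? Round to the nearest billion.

Unemployment gap = 11.79 - 6.77 = 5.02 points, so the output gap is -2.6 × 5.02 = -13.052%.
Actual GDP = 14779 × (1 - 13.052/100) = 14779 × 0.86948 ≈ 12850 billion.

$12,850 billion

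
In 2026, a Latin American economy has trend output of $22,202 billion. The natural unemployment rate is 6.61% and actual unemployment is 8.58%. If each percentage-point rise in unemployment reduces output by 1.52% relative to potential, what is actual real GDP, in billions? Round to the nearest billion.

$21,537 billion

Unemployment gap = 8.58 - 6.61 = 1.97 points, so the output gap is -1.52 × 1.97 = -2.9944%.
Actual GDP = 22202 × (1 - 2.9944/100) = 22202 × 0.970056 ≈ 21537 billion.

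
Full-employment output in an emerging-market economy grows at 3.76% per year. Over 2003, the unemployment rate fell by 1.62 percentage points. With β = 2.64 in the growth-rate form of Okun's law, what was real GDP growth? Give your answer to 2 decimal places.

Growth-rate Okun's law: g_Y = g_Y* - β × Δu.
g_Y = 3.76 - 2.64 × (-1.62) = 3.76 + 4.2768 = 8.0368%, i.e. 8.04% to 2 d.p.

8.04%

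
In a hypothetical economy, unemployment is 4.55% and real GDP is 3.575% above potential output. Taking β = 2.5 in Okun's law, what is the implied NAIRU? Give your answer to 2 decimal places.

From Okun's law, u - u* = -(output gap)/β = -(3.575)/2.5 = -1.43 points.
So u* = 4.55 + 1.43 = 5.98%.

5.98%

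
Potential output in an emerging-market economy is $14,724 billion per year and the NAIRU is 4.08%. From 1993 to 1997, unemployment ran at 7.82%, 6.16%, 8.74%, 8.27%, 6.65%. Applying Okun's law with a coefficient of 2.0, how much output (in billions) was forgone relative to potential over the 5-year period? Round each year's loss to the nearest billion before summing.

Year 1993: gap = -2.0 × (7.82 - 4.08) = -7.48%, loss ≈ 14724 × 7.48/100 ≈ 1101.
Year 1994: gap = -2.0 × (6.16 - 4.08) = -4.16%, loss ≈ 14724 × 4.16/100 ≈ 613.
Year 1995: gap = -2.0 × (8.74 - 4.08) = -9.32%, loss ≈ 14724 × 9.32/100 ≈ 1372.
Year 1996: gap = -2.0 × (8.27 - 4.08) = -8.38%, loss ≈ 14724 × 8.38/100 ≈ 1234.
Year 1997: gap = -2.0 × (6.65 - 4.08) = -5.14%, loss ≈ 14724 × 5.14/100 ≈ 757.
Total lost output = 1101 + 613 + 1372 + 1234 + 757 = 5077 billion.

$5,077 billion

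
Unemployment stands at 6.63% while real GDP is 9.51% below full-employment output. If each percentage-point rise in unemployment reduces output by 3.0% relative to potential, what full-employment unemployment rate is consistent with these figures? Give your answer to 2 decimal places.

From Okun's law, u - u* = -(output gap)/β = -(-9.51)/3.0 = 3.17 points.
So u* = 6.63 - 3.17 = 3.46%.

3.46%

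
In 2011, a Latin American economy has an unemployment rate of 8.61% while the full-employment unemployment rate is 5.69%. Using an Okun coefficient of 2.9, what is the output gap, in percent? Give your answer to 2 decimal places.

The unemployment gap is 8.61 - 5.69 = 2.92 percentage points.
Okun's law gives an output gap of -2.9 × 2.92 = -8.468%, i.e. 8.47% below potential.

-8.47%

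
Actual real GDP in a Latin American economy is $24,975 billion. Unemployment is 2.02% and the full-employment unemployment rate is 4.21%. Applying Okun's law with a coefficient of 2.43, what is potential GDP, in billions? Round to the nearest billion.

Unemployment gap = 2.02 - 4.21 = -2.19 points, so output gap = -2.43 × (-2.19) = 5.3217%.
Since Y = Y* × (1 + gap/100), Y* = 24975/1.053217 ≈ 23713 billion.

$23,713 billion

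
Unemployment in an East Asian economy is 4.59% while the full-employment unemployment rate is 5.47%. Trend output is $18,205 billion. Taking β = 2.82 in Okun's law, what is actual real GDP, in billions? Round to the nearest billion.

Unemployment gap = 4.59 - 5.47 = -0.88 points, so the output gap is -2.82 × (-0.88) = 2.4816%.
Actual GDP = 18205 × (1 + 2.4816/100) = 18205 × 1.024816 ≈ 18657 billion.

$18,657 billion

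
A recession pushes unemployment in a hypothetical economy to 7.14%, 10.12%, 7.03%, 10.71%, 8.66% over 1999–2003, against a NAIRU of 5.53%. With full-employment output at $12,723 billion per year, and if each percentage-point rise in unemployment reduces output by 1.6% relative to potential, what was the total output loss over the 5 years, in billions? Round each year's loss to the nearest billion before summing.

Year 1999: gap = -1.6 × (7.14 - 5.53) = -2.576%, loss ≈ 12723 × 2.576/100 ≈ 328.
Year 2000: gap = -1.6 × (10.12 - 5.53) = -7.344%, loss ≈ 12723 × 7.344/100 ≈ 934.
Year 2001: gap = -1.6 × (7.03 - 5.53) = -2.4%, loss ≈ 12723 × 2.4/100 ≈ 305.
Year 2002: gap = -1.6 × (10.71 - 5.53) = -8.288%, loss ≈ 12723 × 8.288/100 ≈ 1054.
Year 2003: gap = -1.6 × (8.66 - 5.53) = -5.008%, loss ≈ 12723 × 5.008/100 ≈ 637.
Total lost output = 328 + 934 + 305 + 1054 + 637 = 3258 billion.

$3,258 billion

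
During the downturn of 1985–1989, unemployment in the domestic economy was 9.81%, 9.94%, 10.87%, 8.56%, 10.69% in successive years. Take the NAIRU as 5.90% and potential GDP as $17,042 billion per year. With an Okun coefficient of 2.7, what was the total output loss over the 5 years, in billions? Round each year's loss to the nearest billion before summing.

$9,373 billion

Year 1985: gap = -2.7 × (9.81 - 5.9) = -10.557%, loss ≈ 17042 × 10.557/100 ≈ 1799.
Year 1986: gap = -2.7 × (9.94 - 5.9) = -10.908%, loss ≈ 17042 × 10.908/100 ≈ 1859.
Year 1987: gap = -2.7 × (10.87 - 5.9) = -13.419%, loss ≈ 17042 × 13.419/100 ≈ 2287.
Year 1988: gap = -2.7 × (8.56 - 5.9) = -7.182%, loss ≈ 17042 × 7.182/100 ≈ 1224.
Year 1989: gap = -2.7 × (10.69 - 5.9) = -12.933%, loss ≈ 17042 × 12.933/100 ≈ 2204.
Total lost output = 1799 + 1859 + 2287 + 1224 + 2204 = 9373 billion.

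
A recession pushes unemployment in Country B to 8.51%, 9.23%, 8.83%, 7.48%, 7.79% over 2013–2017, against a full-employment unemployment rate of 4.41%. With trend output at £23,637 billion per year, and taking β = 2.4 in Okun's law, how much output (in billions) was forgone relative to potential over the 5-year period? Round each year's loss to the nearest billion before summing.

Year 2013: gap = -2.4 × (8.51 - 4.41) = -9.84%, loss ≈ 23637 × 9.84/100 ≈ 2326.
Year 2014: gap = -2.4 × (9.23 - 4.41) = -11.568%, loss ≈ 23637 × 11.568/100 ≈ 2734.
Year 2015: gap = -2.4 × (8.83 - 4.41) = -10.608%, loss ≈ 23637 × 10.608/100 ≈ 2507.
Year 2016: gap = -2.4 × (7.48 - 4.41) = -7.368%, loss ≈ 23637 × 7.368/100 ≈ 1742.
Year 2017: gap = -2.4 × (7.79 - 4.41) = -8.112%, loss ≈ 23637 × 8.112/100 ≈ 1917.
Total lost output = 2326 + 2734 + 2507 + 1742 + 1917 = 11226 billion.

£11,226 billion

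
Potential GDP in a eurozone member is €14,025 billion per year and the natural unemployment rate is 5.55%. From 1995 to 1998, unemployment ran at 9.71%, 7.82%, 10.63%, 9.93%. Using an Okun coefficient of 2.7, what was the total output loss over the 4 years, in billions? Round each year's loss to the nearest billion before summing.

Year 1995: gap = -2.7 × (9.71 - 5.55) = -11.232%, loss ≈ 14025 × 11.232/100 ≈ 1575.
Year 1996: gap = -2.7 × (7.82 - 5.55) = -6.129%, loss ≈ 14025 × 6.129/100 ≈ 860.
Year 1997: gap = -2.7 × (10.63 - 5.55) = -13.716%, loss ≈ 14025 × 13.716/100 ≈ 1924.
Year 1998: gap = -2.7 × (9.93 - 5.55) = -11.826%, loss ≈ 14025 × 11.826/100 ≈ 1659.
Total lost output = 1575 + 860 + 1924 + 1659 = 6018 billion.

€6,018 billion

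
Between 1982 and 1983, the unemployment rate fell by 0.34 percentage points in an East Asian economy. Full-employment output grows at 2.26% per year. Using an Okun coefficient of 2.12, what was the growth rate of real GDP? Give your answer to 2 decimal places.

2.98%

Growth-rate Okun's law: g_Y = g_Y* - β × Δu.
g_Y = 2.26 - 2.12 × (-0.34) = 2.26 + 0.7208 = 2.9808%, i.e. 2.98% to 2 d.p.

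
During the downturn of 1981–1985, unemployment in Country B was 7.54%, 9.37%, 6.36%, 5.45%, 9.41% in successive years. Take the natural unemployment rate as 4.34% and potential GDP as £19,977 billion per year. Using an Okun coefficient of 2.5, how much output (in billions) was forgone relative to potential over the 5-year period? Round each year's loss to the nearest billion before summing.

Year 1981: gap = -2.5 × (7.54 - 4.34) = -8%, loss ≈ 19977 × 8/100 ≈ 1598.
Year 1982: gap = -2.5 × (9.37 - 4.34) = -12.575%, loss ≈ 19977 × 12.575/100 ≈ 2512.
Year 1983: gap = -2.5 × (6.36 - 4.34) = -5.05%, loss ≈ 19977 × 5.05/100 ≈ 1009.
Year 1984: gap = -2.5 × (5.45 - 4.34) = -2.775%, loss ≈ 19977 × 2.775/100 ≈ 554.
Year 1985: gap = -2.5 × (9.41 - 4.34) = -12.675%, loss ≈ 19977 × 12.675/100 ≈ 2532.
Total lost output = 1598 + 2512 + 1009 + 554 + 2532 = 8205 billion.

£8,205 billion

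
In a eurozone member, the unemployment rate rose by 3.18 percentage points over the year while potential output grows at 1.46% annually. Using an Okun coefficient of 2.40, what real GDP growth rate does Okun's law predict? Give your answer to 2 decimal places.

-6.17%

Growth-rate Okun's law: g_Y = g_Y* - β × Δu.
g_Y = 1.46 - 2.40 × (3.18) = 1.46 - 7.632 = -6.172%, i.e. -6.17% to 2 d.p.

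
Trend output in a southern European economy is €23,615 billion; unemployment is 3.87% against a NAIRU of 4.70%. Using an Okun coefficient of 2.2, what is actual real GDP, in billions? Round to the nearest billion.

Unemployment gap = 3.87 - 4.7 = -0.83 points, so the output gap is -2.2 × (-0.83) = 1.826%.
Actual GDP = 23615 × (1 + 1.826/100) = 23615 × 1.01826 ≈ 24046 billion.

€24,046 billion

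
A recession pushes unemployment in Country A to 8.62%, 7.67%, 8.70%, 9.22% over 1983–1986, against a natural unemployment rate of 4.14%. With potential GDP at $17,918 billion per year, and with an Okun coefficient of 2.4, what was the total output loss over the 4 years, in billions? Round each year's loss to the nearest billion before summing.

Year 1983: gap = -2.4 × (8.62 - 4.14) = -10.752%, loss ≈ 17918 × 10.752/100 ≈ 1927.
Year 1984: gap = -2.4 × (7.67 - 4.14) = -8.472%, loss ≈ 17918 × 8.472/100 ≈ 1518.
Year 1985: gap = -2.4 × (8.7 - 4.14) = -10.944%, loss ≈ 17918 × 10.944/100 ≈ 1961.
Year 1986: gap = -2.4 × (9.22 - 4.14) = -12.192%, loss ≈ 17918 × 12.192/100 ≈ 2185.
Total lost output = 1927 + 1518 + 1961 + 2185 = 7591 billion.

$7,591 billion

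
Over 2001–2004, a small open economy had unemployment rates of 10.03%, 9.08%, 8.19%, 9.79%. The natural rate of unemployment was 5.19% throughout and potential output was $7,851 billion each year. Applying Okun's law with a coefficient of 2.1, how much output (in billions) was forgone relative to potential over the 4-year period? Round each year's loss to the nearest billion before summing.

$2,692 billion

Year 2001: gap = -2.1 × (10.03 - 5.19) = -10.164%, loss ≈ 7851 × 10.164/100 ≈ 798.
Year 2002: gap = -2.1 × (9.08 - 5.19) = -8.169%, loss ≈ 7851 × 8.169/100 ≈ 641.
Year 2003: gap = -2.1 × (8.19 - 5.19) = -6.3%, loss ≈ 7851 × 6.3/100 ≈ 495.
Year 2004: gap = -2.1 × (9.79 - 5.19) = -9.66%, loss ≈ 7851 × 9.66/100 ≈ 758.
Total lost output = 798 + 641 + 495 + 758 = 2692 billion.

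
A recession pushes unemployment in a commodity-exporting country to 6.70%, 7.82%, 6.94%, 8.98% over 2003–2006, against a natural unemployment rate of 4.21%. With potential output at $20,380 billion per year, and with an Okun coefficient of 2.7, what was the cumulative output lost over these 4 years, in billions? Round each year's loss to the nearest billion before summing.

$7,483 billion

Year 2003: gap = -2.7 × (6.7 - 4.21) = -6.723%, loss ≈ 20380 × 6.723/100 ≈ 1370.
Year 2004: gap = -2.7 × (7.82 - 4.21) = -9.747%, loss ≈ 20380 × 9.747/100 ≈ 1986.
Year 2005: gap = -2.7 × (6.94 - 4.21) = -7.371%, loss ≈ 20380 × 7.371/100 ≈ 1502.
Year 2006: gap = -2.7 × (8.98 - 4.21) = -12.879%, loss ≈ 20380 × 12.879/100 ≈ 2625.
Total lost output = 1370 + 1986 + 1502 + 2625 = 7483 billion.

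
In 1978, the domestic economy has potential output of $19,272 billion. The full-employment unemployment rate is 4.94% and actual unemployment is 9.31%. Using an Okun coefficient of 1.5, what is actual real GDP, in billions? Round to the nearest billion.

$18,009 billion

Unemployment gap = 9.31 - 4.94 = 4.37 points, so the output gap is -1.5 × 4.37 = -6.555%.
Actual GDP = 19272 × (1 - 6.555/100) = 19272 × 0.93445 ≈ 18009 billion.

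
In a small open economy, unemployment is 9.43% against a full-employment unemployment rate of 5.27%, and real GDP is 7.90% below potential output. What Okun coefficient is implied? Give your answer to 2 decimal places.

β ≈ 1.90

Okun's law: output gap = -β × (u - u*).
-7.90 = -β × (9.43 - 5.27) = -β × 4.16, so β = 7.9/4.16 = 1.90.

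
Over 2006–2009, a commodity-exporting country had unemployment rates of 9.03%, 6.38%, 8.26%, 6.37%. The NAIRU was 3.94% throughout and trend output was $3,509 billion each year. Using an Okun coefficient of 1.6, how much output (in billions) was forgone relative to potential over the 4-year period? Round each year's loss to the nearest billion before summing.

Year 2006: gap = -1.6 × (9.03 - 3.94) = -8.144%, loss ≈ 3509 × 8.144/100 ≈ 286.
Year 2007: gap = -1.6 × (6.38 - 3.94) = -3.904%, loss ≈ 3509 × 3.904/100 ≈ 137.
Year 2008: gap = -1.6 × (8.26 - 3.94) = -6.912%, loss ≈ 3509 × 6.912/100 ≈ 243.
Year 2009: gap = -1.6 × (6.37 - 3.94) = -3.888%, loss ≈ 3509 × 3.888/100 ≈ 136.
Total lost output = 286 + 137 + 243 + 136 = 802 billion.

$802 billion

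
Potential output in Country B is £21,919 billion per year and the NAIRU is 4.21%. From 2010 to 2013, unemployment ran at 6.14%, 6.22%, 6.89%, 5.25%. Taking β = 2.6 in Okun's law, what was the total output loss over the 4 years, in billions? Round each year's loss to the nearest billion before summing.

Year 2010: gap = -2.6 × (6.14 - 4.21) = -5.018%, loss ≈ 21919 × 5.018/100 ≈ 1100.
Year 2011: gap = -2.6 × (6.22 - 4.21) = -5.226%, loss ≈ 21919 × 5.226/100 ≈ 1145.
Year 2012: gap = -2.6 × (6.89 - 4.21) = -6.968%, loss ≈ 21919 × 6.968/100 ≈ 1527.
Year 2013: gap = -2.6 × (5.25 - 4.21) = -2.704%, loss ≈ 21919 × 2.704/100 ≈ 593.
Total lost output = 1100 + 1145 + 1527 + 593 = 4365 billion.

£4,365 billion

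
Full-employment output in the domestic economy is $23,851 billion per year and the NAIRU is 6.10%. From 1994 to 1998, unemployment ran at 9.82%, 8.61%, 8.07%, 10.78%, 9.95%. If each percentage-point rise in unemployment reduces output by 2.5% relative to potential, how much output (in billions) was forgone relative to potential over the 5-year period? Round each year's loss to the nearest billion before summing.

$9,977 billion

Year 1994: gap = -2.5 × (9.82 - 6.1) = -9.3%, loss ≈ 23851 × 9.3/100 ≈ 2218.
Year 1995: gap = -2.5 × (8.61 - 6.1) = -6.275%, loss ≈ 23851 × 6.275/100 ≈ 1497.
Year 1996: gap = -2.5 × (8.07 - 6.1) = -4.925%, loss ≈ 23851 × 4.925/100 ≈ 1175.
Year 1997: gap = -2.5 × (10.78 - 6.1) = -11.7%, loss ≈ 23851 × 11.7/100 ≈ 2791.
Year 1998: gap = -2.5 × (9.95 - 6.1) = -9.625%, loss ≈ 23851 × 9.625/100 ≈ 2296.
Total lost output = 2218 + 1497 + 1175 + 2791 + 2296 = 9977 billion.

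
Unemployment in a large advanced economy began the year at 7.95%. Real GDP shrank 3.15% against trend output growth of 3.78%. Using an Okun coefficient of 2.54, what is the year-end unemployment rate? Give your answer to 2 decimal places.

Growth-rate Okun's law: g_Y = g_Y* - β × Δu, so Δu = (g_Y* - g_Y)/β.
Δu = (3.78 + 3.15)/2.54 = 6.93/2.54 = 2.73 percentage points.
Year-end unemployment = 7.95 + 2.73 = 10.68%.

10.68%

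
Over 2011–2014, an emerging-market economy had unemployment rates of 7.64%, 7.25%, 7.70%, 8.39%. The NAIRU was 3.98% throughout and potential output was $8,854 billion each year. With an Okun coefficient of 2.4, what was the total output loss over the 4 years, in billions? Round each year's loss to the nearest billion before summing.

Year 2011: gap = -2.4 × (7.64 - 3.98) = -8.784%, loss ≈ 8854 × 8.784/100 ≈ 778.
Year 2012: gap = -2.4 × (7.25 - 3.98) = -7.848%, loss ≈ 8854 × 7.848/100 ≈ 695.
Year 2013: gap = -2.4 × (7.7 - 3.98) = -8.928%, loss ≈ 8854 × 8.928/100 ≈ 790.
Year 2014: gap = -2.4 × (8.39 - 3.98) = -10.584%, loss ≈ 8854 × 10.584/100 ≈ 937.
Total lost output = 778 + 695 + 790 + 937 = 3200 billion.

$3,200 billion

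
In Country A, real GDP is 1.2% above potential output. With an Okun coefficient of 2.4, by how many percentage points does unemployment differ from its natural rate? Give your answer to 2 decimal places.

Okun's law: output gap = -β × (u - u*), so u - u* = -(output gap)/β.
u - u* = -(1.2)/2.4 = -0.5 percentage points.

-0.50 percentage points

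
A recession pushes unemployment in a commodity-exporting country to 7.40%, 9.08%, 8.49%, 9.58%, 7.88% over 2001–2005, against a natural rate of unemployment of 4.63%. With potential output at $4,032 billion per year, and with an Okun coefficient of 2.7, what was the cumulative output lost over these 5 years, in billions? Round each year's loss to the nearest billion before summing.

Year 2001: gap = -2.7 × (7.4 - 4.63) = -7.479%, loss ≈ 4032 × 7.479/100 ≈ 302.
Year 2002: gap = -2.7 × (9.08 - 4.63) = -12.015%, loss ≈ 4032 × 12.015/100 ≈ 484.
Year 2003: gap = -2.7 × (8.49 - 4.63) = -10.422%, loss ≈ 4032 × 10.422/100 ≈ 420.
Year 2004: gap = -2.7 × (9.58 - 4.63) = -13.365%, loss ≈ 4032 × 13.365/100 ≈ 539.
Year 2005: gap = -2.7 × (7.88 - 4.63) = -8.775%, loss ≈ 4032 × 8.775/100 ≈ 354.
Total lost output = 302 + 484 + 420 + 539 + 354 = 2099 billion.

$2,099 billion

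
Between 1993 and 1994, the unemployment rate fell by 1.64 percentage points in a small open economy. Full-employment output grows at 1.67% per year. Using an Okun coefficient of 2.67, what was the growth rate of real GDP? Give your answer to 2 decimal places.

Growth-rate Okun's law: g_Y = g_Y* - β × Δu.
g_Y = 1.67 - 2.67 × (-1.64) = 1.67 + 4.3788 = 6.0488%, i.e. 6.05% to 2 d.p.

6.05%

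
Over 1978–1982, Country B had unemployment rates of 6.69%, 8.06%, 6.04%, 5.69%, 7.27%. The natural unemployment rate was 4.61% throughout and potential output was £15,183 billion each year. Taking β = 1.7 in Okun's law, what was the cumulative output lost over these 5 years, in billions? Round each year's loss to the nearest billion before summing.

£2,762 billion

Year 1978: gap = -1.7 × (6.69 - 4.61) = -3.536%, loss ≈ 15183 × 3.536/100 ≈ 537.
Year 1979: gap = -1.7 × (8.06 - 4.61) = -5.865%, loss ≈ 15183 × 5.865/100 ≈ 890.
Year 1980: gap = -1.7 × (6.04 - 4.61) = -2.431%, loss ≈ 15183 × 2.431/100 ≈ 369.
Year 1981: gap = -1.7 × (5.69 - 4.61) = -1.836%, loss ≈ 15183 × 1.836/100 ≈ 279.
Year 1982: gap = -1.7 × (7.27 - 4.61) = -4.522%, loss ≈ 15183 × 4.522/100 ≈ 687.
Total lost output = 537 + 890 + 369 + 279 + 687 = 2762 billion.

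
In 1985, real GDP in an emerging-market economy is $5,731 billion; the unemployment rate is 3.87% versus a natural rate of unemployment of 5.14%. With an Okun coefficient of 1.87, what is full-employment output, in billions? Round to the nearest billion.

Unemployment gap = 3.87 - 5.14 = -1.27 points, so output gap = -1.87 × (-1.27) = 2.3749%.
Since Y = Y* × (1 + gap/100), Y* = 5731/1.023749 ≈ 5598 billion.

$5,598 billion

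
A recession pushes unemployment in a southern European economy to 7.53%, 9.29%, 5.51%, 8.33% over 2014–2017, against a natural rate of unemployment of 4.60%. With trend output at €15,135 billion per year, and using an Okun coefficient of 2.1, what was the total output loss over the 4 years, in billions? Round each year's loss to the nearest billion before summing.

Year 2014: gap = -2.1 × (7.53 - 4.6) = -6.153%, loss ≈ 15135 × 6.153/100 ≈ 931.
Year 2015: gap = -2.1 × (9.29 - 4.6) = -9.849%, loss ≈ 15135 × 9.849/100 ≈ 1491.
Year 2016: gap = -2.1 × (5.51 - 4.6) = -1.911%, loss ≈ 15135 × 1.911/100 ≈ 289.
Year 2017: gap = -2.1 × (8.33 - 4.6) = -7.833%, loss ≈ 15135 × 7.833/100 ≈ 1186.
Total lost output = 931 + 1491 + 289 + 1186 = 3897 billion.

€3,897 billion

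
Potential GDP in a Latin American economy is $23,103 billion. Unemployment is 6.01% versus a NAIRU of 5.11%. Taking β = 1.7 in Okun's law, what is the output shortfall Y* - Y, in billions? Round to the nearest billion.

$353 billion

Output gap = -1.7 × (6.01 - 5.11) = -1.7 × 0.9 = -1.53%.
Actual GDP ≈ 23103 × 0.9847 ≈ 22750 billion, so the shortfall is 23103 - 22750 = 353 billion.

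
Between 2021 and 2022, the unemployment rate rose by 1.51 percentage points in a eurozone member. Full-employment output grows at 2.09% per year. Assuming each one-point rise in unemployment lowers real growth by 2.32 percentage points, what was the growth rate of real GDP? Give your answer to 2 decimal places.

Growth-rate Okun's law: g_Y = g_Y* - β × Δu.
g_Y = 2.09 - 2.32 × (1.51) = 2.09 - 3.5032 = -1.4132%, i.e. -1.41% to 2 d.p.

-1.41%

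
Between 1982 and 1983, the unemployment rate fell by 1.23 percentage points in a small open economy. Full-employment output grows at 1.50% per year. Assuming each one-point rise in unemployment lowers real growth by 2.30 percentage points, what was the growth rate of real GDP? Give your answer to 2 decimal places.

4.33%

Growth-rate Okun's law: g_Y = g_Y* - β × Δu.
g_Y = 1.50 - 2.30 × (-1.23) = 1.5 + 2.829 = 4.329%, i.e. 4.33% to 2 d.p.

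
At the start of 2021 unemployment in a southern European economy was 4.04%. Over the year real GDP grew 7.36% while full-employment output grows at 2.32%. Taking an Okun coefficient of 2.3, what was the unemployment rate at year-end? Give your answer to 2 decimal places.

Growth-rate Okun's law: g_Y = g_Y* - β × Δu, so Δu = (g_Y* - g_Y)/β.
Δu = (2.32 - 7.36)/2.3 = -5.04/2.3 = -2.19 percentage points.
Year-end unemployment = 4.04 - 2.19 = 1.85%.

1.85%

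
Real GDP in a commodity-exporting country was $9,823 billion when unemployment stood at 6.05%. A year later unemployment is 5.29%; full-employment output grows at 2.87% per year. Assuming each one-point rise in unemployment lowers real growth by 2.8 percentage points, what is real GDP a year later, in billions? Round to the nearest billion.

Δu = 5.29 - 6.05 = -0.76 points.
Okun's law (growth form): g_Y = g_Y* - β × Δu = 2.87 - 2.8 × (-0.76) = 2.87 + 2.128 = 4.998%.
Real GDP in the next year = 9823 × (1 + 4.998/100) = 9823 × 1.04998 ≈ 10314 billion.

$10,314 billion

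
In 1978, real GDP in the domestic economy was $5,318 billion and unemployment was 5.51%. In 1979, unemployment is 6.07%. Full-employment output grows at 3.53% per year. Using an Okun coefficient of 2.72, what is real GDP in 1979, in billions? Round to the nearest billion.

$5,425 billion

Δu = 6.07 - 5.51 = 0.56 points.
Okun's law (growth form): g_Y = g_Y* - β × Δu = 3.53 - 2.72 × (0.56) = 3.53 - 1.5232 = 2.0068%.
Real GDP in the next year = 5318 × (1 + 2.0068/100) = 5318 × 1.020068 ≈ 5425 billion.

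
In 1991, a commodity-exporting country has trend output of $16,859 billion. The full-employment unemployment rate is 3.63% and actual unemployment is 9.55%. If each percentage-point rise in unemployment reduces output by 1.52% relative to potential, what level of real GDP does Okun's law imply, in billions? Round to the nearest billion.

$15,342 billion

Unemployment gap = 9.55 - 3.63 = 5.92 points, so the output gap is -1.52 × 5.92 = -8.9984%.
Actual GDP = 16859 × (1 - 8.9984/100) = 16859 × 0.910016 ≈ 15342 billion.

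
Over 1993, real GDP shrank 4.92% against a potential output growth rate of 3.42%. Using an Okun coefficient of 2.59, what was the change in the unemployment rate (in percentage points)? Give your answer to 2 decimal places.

3.22 percentage points

Growth-rate Okun's law: g_Y = g_Y* - β × Δu, so Δu = (g_Y* - g_Y)/β.
Δu = (3.42 + 4.92)/2.59 = 8.34/2.59 = 3.22 percentage points.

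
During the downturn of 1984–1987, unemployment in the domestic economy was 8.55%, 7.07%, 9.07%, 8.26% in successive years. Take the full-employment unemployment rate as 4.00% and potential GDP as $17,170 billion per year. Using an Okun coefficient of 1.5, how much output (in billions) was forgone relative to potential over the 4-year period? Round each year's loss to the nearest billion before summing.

$4,366 billion

Year 1984: gap = -1.5 × (8.55 - 4) = -6.825%, loss ≈ 17170 × 6.825/100 ≈ 1172.
Year 1985: gap = -1.5 × (7.07 - 4) = -4.605%, loss ≈ 17170 × 4.605/100 ≈ 791.
Year 1986: gap = -1.5 × (9.07 - 4) = -7.605%, loss ≈ 17170 × 7.605/100 ≈ 1306.
Year 1987: gap = -1.5 × (8.26 - 4) = -6.39%, loss ≈ 17170 × 6.39/100 ≈ 1097.
Total lost output = 1172 + 791 + 1306 + 1097 = 4366 billion.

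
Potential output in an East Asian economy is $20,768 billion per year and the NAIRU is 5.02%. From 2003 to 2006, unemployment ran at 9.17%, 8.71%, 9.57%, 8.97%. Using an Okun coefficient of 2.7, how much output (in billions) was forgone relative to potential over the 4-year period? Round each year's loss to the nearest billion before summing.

$9,162 billion

Year 2003: gap = -2.7 × (9.17 - 5.02) = -11.205%, loss ≈ 20768 × 11.205/100 ≈ 2327.
Year 2004: gap = -2.7 × (8.71 - 5.02) = -9.963%, loss ≈ 20768 × 9.963/100 ≈ 2069.
Year 2005: gap = -2.7 × (9.57 - 5.02) = -12.285%, loss ≈ 20768 × 12.285/100 ≈ 2551.
Year 2006: gap = -2.7 × (8.97 - 5.02) = -10.665%, loss ≈ 20768 × 10.665/100 ≈ 2215.
Total lost output = 2327 + 2069 + 2551 + 2215 = 9162 billion.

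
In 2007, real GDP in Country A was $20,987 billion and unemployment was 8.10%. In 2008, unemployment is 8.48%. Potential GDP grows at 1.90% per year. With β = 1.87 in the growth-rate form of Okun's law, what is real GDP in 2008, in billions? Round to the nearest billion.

$21,237 billion

Δu = 8.48 - 8.1 = 0.38 points.
Okun's law (growth form): g_Y = g_Y* - β × Δu = 1.90 - 1.87 × (0.38) = 1.9 - 0.7106 = 1.1894%.
Real GDP in the next year = 20987 × (1 + 1.1894/100) = 20987 × 1.011894 ≈ 21237 billion.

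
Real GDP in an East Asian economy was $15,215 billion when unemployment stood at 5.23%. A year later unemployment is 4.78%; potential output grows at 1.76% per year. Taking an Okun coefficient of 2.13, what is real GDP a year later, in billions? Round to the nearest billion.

Δu = 4.78 - 5.23 = -0.45 points.
Okun's law (growth form): g_Y = g_Y* - β × Δu = 1.76 - 2.13 × (-0.45) = 1.76 + 0.9585 = 2.7185%.
Real GDP in the next year = 15215 × (1 + 2.7185/100) = 15215 × 1.027185 ≈ 15629 billion.

$15,629 billion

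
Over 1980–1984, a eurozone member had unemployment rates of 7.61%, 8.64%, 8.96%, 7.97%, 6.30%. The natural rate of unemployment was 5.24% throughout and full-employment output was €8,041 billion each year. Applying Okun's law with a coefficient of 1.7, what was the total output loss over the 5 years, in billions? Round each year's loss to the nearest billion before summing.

€1,816 billion

Year 1980: gap = -1.7 × (7.61 - 5.24) = -4.029%, loss ≈ 8041 × 4.029/100 ≈ 324.
Year 1981: gap = -1.7 × (8.64 - 5.24) = -5.78%, loss ≈ 8041 × 5.78/100 ≈ 465.
Year 1982: gap = -1.7 × (8.96 - 5.24) = -6.324%, loss ≈ 8041 × 6.324/100 ≈ 509.
Year 1983: gap = -1.7 × (7.97 - 5.24) = -4.641%, loss ≈ 8041 × 4.641/100 ≈ 373.
Year 1984: gap = -1.7 × (6.3 - 5.24) = -1.802%, loss ≈ 8041 × 1.802/100 ≈ 145.
Total lost output = 324 + 465 + 509 + 373 + 145 = 1816 billion.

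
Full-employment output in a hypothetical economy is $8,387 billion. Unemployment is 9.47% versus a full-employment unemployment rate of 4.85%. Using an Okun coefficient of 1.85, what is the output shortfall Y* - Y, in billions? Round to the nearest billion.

Output gap = -1.85 × (9.47 - 4.85) = -1.85 × 4.62 = -8.547%.
Actual GDP ≈ 8387 × 0.91453 ≈ 7670 billion, so the shortfall is 8387 - 7670 = 717 billion.

$717 billion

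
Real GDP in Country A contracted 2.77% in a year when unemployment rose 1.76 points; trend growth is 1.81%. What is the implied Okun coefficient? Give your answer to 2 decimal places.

Growth form: g_Y = g_Y* - β × Δu, so β = (g_Y* - g_Y)/Δu.
β = (1.81 + 2.77)/1.76 = 4.58/1.76 = 2.60.

β ≈ 2.60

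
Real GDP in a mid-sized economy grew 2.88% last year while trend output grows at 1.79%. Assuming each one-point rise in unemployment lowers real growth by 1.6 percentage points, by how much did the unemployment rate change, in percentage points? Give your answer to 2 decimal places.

Growth-rate Okun's law: g_Y = g_Y* - β × Δu, so Δu = (g_Y* - g_Y)/β.
Δu = (1.79 - 2.88)/1.6 = -1.09/1.6 = -0.68 percentage points.

-0.68 percentage points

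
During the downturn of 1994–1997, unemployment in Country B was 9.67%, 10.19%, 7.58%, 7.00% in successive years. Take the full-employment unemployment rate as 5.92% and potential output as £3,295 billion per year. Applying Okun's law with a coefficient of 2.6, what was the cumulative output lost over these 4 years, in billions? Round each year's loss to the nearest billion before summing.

£922 billion

Year 1994: gap = -2.6 × (9.67 - 5.92) = -9.75%, loss ≈ 3295 × 9.75/100 ≈ 321.
Year 1995: gap = -2.6 × (10.19 - 5.92) = -11.102%, loss ≈ 3295 × 11.102/100 ≈ 366.
Year 1996: gap = -2.6 × (7.58 - 5.92) = -4.316%, loss ≈ 3295 × 4.316/100 ≈ 142.
Year 1997: gap = -2.6 × (7 - 5.92) = -2.808%, loss ≈ 3295 × 2.808/100 ≈ 93.
Total lost output = 321 + 366 + 142 + 93 = 922 billion.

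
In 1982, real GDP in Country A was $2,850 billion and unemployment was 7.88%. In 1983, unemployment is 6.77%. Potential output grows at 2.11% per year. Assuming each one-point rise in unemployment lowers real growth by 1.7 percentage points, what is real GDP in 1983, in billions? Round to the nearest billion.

$2,964 billion

Δu = 6.77 - 7.88 = -1.11 points.
Okun's law (growth form): g_Y = g_Y* - β × Δu = 2.11 - 1.7 × (-1.11) = 2.11 + 1.887 = 3.997%.
Real GDP in the next year = 2850 × (1 + 3.997/100) = 2850 × 1.03997 ≈ 2964 billion.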